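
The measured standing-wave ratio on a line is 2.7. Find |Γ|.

|Γ| = (S − 1)/(S + 1) = (2.7 − 1)/(2.7 + 1) = 1.7/3.7

|Γ| ≈ 0.459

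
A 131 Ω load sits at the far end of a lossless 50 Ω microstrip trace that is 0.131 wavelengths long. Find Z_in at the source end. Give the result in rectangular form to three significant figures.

Z_in ≈ 31.5 − j35.2 Ω

βl = 2π × 0.131 = 47.2°
tan(βl) = tan(47.2°) = 1.08
Z_in = Z_0·(Z_L + jZ_0·tanβl)/(Z_0 + jZ_L·tanβl)
     = 50·(131 + j53.9)/(50 + j141)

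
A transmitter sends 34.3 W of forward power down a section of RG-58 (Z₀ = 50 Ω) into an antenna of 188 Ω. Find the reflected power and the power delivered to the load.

Γ = (188 − 50)/(188 + 50) = 0.58
|Γ|² = 0.336
P_refl = |Γ|²·P_inc = 11.5 W, P_del = (1 − |Γ|²)·P_inc = 22.8 W

P_reflected ≈ 11.5 W; P_delivered ≈ 22.8 W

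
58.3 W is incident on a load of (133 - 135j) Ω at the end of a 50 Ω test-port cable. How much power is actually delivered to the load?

P_delivered ≈ 30 W

|Γ| = |(83 − j135)/(183 − j135)| = 0.697
|Γ|² = 0.486
P_refl = |Γ|²·P_inc = 28.3 W, P_del = (1 − |Γ|²)·P_inc = 30 W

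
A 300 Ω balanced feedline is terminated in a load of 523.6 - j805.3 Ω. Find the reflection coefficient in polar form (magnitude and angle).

Γ = (Z_L − Z_0)/(Z_L + Z_0) = (223.6 − j805.3)/(823.6 − j805.3)
|Γ| = 836/1150 = 0.726

Γ ≈ 0.726 ∠ -30.1°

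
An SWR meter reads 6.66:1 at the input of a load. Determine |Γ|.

|Γ| ≈ 0.739

|Γ| = (S − 1)/(S + 1) = (6.66 − 1)/(6.66 + 1) = 5.66/7.66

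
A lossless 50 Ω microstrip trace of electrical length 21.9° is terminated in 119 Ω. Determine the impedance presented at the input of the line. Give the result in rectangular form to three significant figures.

tan(βl) = tan(21.9°) = 0.402
Z_in = Z_0·(Z_L + jZ_0·tanβl)/(Z_0 + jZ_L·tanβl)
     = 50·(119 + j20.1)/(50 + j47.8)

Z_in ≈ 72.2 − j48.9 Ω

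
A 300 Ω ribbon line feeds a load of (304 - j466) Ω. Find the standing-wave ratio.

VSWR ≈ 4.14

Γ = (Z_L − Z_0)/(Z_L + Z_0) = (4 − j466)/(604 − j466)
|Γ| = 466/763 = 0.611
VSWR = (1 + |Γ|)/(1 − |Γ|) = 1.61/0.389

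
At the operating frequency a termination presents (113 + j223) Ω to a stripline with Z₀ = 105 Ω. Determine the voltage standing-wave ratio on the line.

Γ = (Z_L − Z_0)/(Z_L + Z_0) = (8 + j223)/(218 + j223)
|Γ| = 223/312 = 0.716
VSWR = (1 + |Γ|)/(1 − |Γ|) = 1.72/0.284

VSWR ≈ 6.03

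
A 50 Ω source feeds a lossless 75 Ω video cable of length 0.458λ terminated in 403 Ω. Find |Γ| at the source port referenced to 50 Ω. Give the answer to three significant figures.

|Γ| ≈ 0.772

βl = 2π × 0.458 = 165°
tan(βl) = -0.27
Z_in = Z_0·(Z_L + jZ_0·tanβl)/(Z_0 + jZ_L·tanβl) = 139 + j182 Ω
Γ_s = (Z_in − Z_s)/(Z_in + Z_s) = (89.1 + j182)/(189 + j182), |Γ_s| = 0.772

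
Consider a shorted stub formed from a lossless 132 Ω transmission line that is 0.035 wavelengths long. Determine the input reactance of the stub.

βl = 2π × 0.035 = 12.6°
tan(βl) = 0.224
For a shorted stub, Z_in = jZ_0·tan(βl)

X_in ≈ 29.5 Ω (inductive)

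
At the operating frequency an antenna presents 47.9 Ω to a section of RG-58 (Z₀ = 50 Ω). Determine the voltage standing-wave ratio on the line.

VSWR ≈ 1.04

Γ = (47.9 − 50)/(47.9 + 50) = -0.0215
VSWR = (1 + 0.0215)/(1 − 0.0215)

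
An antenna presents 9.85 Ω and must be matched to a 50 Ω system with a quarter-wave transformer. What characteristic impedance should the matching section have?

Z_qwt ≈ 22.2 Ω

Z_qwt = √(Z_0·R_L) = √(50 × 9.85) = √492.5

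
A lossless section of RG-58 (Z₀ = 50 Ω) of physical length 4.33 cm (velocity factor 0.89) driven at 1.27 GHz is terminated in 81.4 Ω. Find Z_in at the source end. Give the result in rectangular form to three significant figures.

Z_in ≈ 32.2 − j8.58 Ω

λ = v/f = 0.89·c / 1.27 GHz = 0.21 m
βl = 2π·l/λ = 2π × 0.206 = 74.1°
tan(βl) = tan(74.1°) = 3.52
Z_in = Z_0·(Z_L + jZ_0·tanβl)/(Z_0 + jZ_L·tanβl)
     = 50·(81.4 + j176)/(50 + j287)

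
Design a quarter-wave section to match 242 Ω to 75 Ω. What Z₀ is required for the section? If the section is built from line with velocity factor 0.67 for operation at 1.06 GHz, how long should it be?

Z_qwt = √(Z_0·R_L) = √(75 × 242) = √18150
λ = 0.67·c/f = 0.19 m, so l = λ/4 = 0.0474 m

Z_qwt ≈ 135 Ω; length ≈ 4.74 cm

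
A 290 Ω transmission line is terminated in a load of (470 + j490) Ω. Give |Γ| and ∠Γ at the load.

Γ = (Z_L − Z_0)/(Z_L + Z_0) = (180 + j490)/(760 + j490)
|Γ| = 522/904 = 0.577

Γ ≈ 0.577 ∠ 37°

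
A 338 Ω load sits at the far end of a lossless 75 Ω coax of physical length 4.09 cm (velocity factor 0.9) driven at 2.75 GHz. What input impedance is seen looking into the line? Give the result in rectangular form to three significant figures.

λ = v/f = 0.9·c / 2.75 GHz = 0.0982 m
βl = 2π·l/λ = 2π × 0.417 = 150°
tan(βl) = tan(150°) = -0.578
Z_in = Z_0·(Z_L + jZ_0·tanβl)/(Z_0 + jZ_L·tanβl)
     = 75·(338 − j43.4)/(75 − j195)

Z_in ≈ 57.9 + j108 Ω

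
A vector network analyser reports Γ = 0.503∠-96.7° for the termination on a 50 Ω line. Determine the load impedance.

Z_L ≈ 27.3 − j36.5 Ω

Z_L = Z_0·(1 + Γ)/(1 − Γ) = 50·(0.941 − j0.5)/(1.06 + j0.5)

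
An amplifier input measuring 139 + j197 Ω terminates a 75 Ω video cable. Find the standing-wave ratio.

Γ = (Z_L − Z_0)/(Z_L + Z_0) = (64 + j197)/(214 + j197)
|Γ| = 207/291 = 0.712
VSWR = (1 + |Γ|)/(1 − |Γ|) = 1.71/0.288

VSWR ≈ 5.95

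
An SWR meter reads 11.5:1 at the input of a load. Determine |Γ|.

|Γ| ≈ 0.84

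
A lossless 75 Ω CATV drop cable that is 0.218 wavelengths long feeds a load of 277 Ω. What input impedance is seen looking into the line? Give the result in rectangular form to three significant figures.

βl = 2π × 0.218 = 78.5°
tan(βl) = tan(78.5°) = 4.91
Z_in = Z_0·(Z_L + jZ_0·tanβl)/(Z_0 + jZ_L·tanβl)
     = 75·(277 + j368)/(75 + j1360)

Z_in ≈ 21.1 − j14.1 Ω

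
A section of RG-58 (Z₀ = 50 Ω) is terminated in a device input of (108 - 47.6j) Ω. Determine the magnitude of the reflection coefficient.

|Γ| ≈ 0.455

Γ = (Z_L − Z_0)/(Z_L + Z_0) = (58 − j47.6)/(158 − j47.6)
|Γ| = 75/165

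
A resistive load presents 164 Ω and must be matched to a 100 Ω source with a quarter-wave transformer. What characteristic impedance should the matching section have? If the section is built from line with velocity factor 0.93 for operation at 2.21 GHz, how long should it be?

Z_qwt = √(Z_0·R_L) = √(100 × 164) = √16400
λ = 0.93·c/f = 0.126 m, so l = λ/4 = 0.0316 m

Z_qwt ≈ 128 Ω; length ≈ 3.16 cm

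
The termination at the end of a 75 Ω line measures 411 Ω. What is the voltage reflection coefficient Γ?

Γ = (Z_L − Z_0)/(Z_L + Z_0) = (411 − 75)/(411 + 75) = 336/486

Γ = 0.691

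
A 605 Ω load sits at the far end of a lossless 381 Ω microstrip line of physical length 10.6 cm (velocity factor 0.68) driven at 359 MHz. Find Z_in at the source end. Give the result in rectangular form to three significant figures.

Z_in ≈ 264 − j90.5 Ω

λ = v/f = 0.68·c / 359 MHz = 0.568 m
βl = 2π·l/λ = 2π × 0.187 = 67.2°
tan(βl) = tan(67.2°) = 2.37
Z_in = Z_0·(Z_L + jZ_0·tanβl)/(Z_0 + jZ_L·tanβl)
     = 381·(605 + j904)/(381 + j1440)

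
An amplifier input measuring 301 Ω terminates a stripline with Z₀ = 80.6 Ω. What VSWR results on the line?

VSWR ≈ 3.73

Γ = (301 − 80.6)/(301 + 80.6) = 0.578
VSWR = (1 + 0.578)/(1 − 0.578)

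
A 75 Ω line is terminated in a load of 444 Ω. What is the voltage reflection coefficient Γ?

Γ = 0.711

Γ = (Z_L − Z_0)/(Z_L + Z_0) = (444 − 75)/(444 + 75) = 369/519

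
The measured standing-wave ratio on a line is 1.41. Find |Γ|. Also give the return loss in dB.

|Γ| = (S − 1)/(S + 1) = (1.41 − 1)/(1.41 + 1) = 0.41/2.41
RL = −20·log₁₀|Γ| = −20·log₁₀(0.17)

|Γ| ≈ 0.17; return loss ≈ 15.4 dB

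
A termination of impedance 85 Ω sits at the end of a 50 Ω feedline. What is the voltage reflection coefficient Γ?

Γ = 0.259

Γ = (Z_L − Z_0)/(Z_L + Z_0) = (85 − 50)/(85 + 50) = 35/135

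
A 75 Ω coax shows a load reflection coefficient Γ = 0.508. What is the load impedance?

Z_L ≈ 230 Ω

Z_L = Z_0·(1 + Γ)/(1 − Γ) = 75·(1.51)/(0.492)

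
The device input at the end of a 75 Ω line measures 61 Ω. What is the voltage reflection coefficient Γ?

Γ = -0.103

Γ = (Z_L − Z_0)/(Z_L + Z_0) = (61 − 75)/(61 + 75) = -14/136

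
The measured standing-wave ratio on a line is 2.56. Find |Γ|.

|Γ| = (S − 1)/(S + 1) = (2.56 − 1)/(2.56 + 1) = 1.56/3.56

|Γ| ≈ 0.438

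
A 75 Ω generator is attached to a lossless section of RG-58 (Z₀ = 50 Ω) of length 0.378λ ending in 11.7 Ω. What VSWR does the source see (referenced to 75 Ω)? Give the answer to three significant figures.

VSWR ≈ 4.74

βl = 2π × 0.378 = 136°
tan(βl) = -0.963
Z_in = Z_0·(Z_L + jZ_0·tanβl)/(Z_0 + jZ_L·tanβl) = 21.5 − j43.3 Ω
Γ_s = (Z_in − Z_s)/(Z_in + Z_s) = (-53.5 − j43.3)/(96.5 − j43.3), |Γ_s| = 0.651
VSWR = (1 + |Γ_s|)/(1 − |Γ_s|)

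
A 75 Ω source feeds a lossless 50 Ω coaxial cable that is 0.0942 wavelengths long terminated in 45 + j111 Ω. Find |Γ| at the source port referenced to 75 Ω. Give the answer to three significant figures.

βl = 2π × 0.0942 = 33.9°
tan(βl) = 0.672
Z_in = Z_0·(Z_L + jZ_0·tanβl)/(Z_0 + jZ_L·tanβl) = 107 − j162 Ω
Γ_s = (Z_in − Z_s)/(Z_in + Z_s) = (32.4 − j162)/(182 − j162), |Γ_s| = 0.677

|Γ| ≈ 0.677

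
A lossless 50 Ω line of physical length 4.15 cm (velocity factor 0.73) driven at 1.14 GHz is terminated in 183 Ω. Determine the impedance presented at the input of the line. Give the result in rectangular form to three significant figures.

λ = v/f = 0.73·c / 1.14 GHz = 0.192 m
βl = 2π·l/λ = 2π × 0.216 = 77.8°
tan(βl) = tan(77.8°) = 4.61
Z_in = Z_0·(Z_L + jZ_0·tanβl)/(Z_0 + jZ_L·tanβl)
     = 50·(183 + j231)/(50 + j844)

Z_in ≈ 14.3 − j9.99 Ω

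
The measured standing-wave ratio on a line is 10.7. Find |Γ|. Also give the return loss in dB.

|Γ| ≈ 0.829; return loss ≈ 1.63 dB

|Γ| = (S − 1)/(S + 1) = (10.7 − 1)/(10.7 + 1) = 9.7/11.7
RL = −20·log₁₀|Γ| = −20·log₁₀(0.829)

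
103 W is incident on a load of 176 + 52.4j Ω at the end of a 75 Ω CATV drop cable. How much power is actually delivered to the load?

|Γ| = |(101 + j52.4)/(251 + j52.4)| = 0.444
|Γ|² = 0.197
P_refl = |Γ|²·P_inc = 20.3 W, P_del = (1 − |Γ|²)·P_inc = 82.7 W

P_delivered ≈ 82.7 W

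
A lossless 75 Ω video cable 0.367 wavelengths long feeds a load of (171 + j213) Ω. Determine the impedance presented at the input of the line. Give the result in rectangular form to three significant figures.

βl = 2π × 0.367 = 132°
tan(βl) = tan(132°) = -1.11
Z_in = Z_0·(Z_L + jZ_0·tanβl)/(Z_0 + jZ_L·tanβl)
     = 75·(171 + j130)/(311 − j189)

Z_in ≈ 16.2 + j41.3 Ω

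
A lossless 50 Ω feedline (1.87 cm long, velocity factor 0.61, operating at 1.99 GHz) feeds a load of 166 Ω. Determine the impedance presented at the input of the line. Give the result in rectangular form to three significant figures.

λ = v/f = 0.61·c / 1.99 GHz = 0.092 m
βl = 2π·l/λ = 2π × 0.203 = 73.2°
tan(βl) = tan(73.2°) = 3.31
Z_in = Z_0·(Z_L + jZ_0·tanβl)/(Z_0 + jZ_L·tanβl)
     = 50·(166 + j166)/(50 + j550)

Z_in ≈ 16.3 − j13.6 Ω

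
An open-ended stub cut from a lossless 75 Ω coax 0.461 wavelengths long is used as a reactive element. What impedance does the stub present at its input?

Z_in ≈ +j300 Ω

βl = 2π × 0.461 = 166°
tan(βl) = -0.25
For an open-ended stub, Z_in = −jZ_0·cot(βl) = −jZ_0/tan(βl)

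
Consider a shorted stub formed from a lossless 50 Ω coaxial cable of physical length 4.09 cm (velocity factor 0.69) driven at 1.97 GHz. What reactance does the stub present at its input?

λ = v/f = 0.69·c / 1.97 GHz = 0.105 m
βl = 2π·l/λ = 2π × 0.389 = 140°
tan(βl) = -0.835
For a shorted stub, Z_in = jZ_0·tan(βl)

X_in ≈ -41.8 Ω (capacitive)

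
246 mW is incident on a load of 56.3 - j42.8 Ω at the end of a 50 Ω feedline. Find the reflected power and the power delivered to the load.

P_reflected ≈ 35.1 mW; P_delivered ≈ 211 mW

|Γ| = |(6.3 − j42.8)/(106.3 − j42.8)| = 0.378
|Γ|² = 0.143
P_refl = |Γ|²·P_inc = 35.1 mW, P_del = (1 − |Γ|²)·P_inc = 211 mW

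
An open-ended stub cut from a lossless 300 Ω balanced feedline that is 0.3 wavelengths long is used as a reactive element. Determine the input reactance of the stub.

X_in ≈ 97.5 Ω (inductive)

βl = 2π × 0.3 = 108°
tan(βl) = -3.08
For an open-ended stub, Z_in = −jZ_0·cot(βl) = −jZ_0/tan(βl)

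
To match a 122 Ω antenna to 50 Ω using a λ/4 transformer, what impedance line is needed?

Z_qwt ≈ 78.1 Ω

Z_qwt = √(Z_0·R_L) = √(50 × 122) = √6100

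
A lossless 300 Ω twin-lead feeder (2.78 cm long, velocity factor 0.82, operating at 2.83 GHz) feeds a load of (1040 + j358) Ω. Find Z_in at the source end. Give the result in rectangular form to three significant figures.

Z_in ≈ 85.8 + j99.6 Ω

λ = v/f = 0.82·c / 2.83 GHz = 0.0869 m
βl = 2π·l/λ = 2π × 0.32 = 115°
tan(βl) = tan(115°) = -2.13
Z_in = Z_0·(Z_L + jZ_0·tanβl)/(Z_0 + jZ_L·tanβl)
     = 300·(1040 − j281)/(1060 − j2220)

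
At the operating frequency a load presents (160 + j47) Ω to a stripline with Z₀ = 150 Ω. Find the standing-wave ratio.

VSWR ≈ 1.36

Γ = (Z_L − Z_0)/(Z_L + Z_0) = (10 + j47)/(310 + j47)
|Γ| = 48.1/314 = 0.153
VSWR = (1 + |Γ|)/(1 − |Γ|) = 1.15/0.847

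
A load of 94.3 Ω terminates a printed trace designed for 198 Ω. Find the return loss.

Γ = (94.3 − 198)/(94.3 + 198) = -0.355
RL = −20·log₁₀|Γ| = −20·log₁₀(0.355)

RL ≈ 9 dB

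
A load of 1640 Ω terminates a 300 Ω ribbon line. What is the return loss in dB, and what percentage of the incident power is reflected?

Γ = (1640 − 300)/(1640 + 300) = 0.691
RL = −20·log₁₀(0.691) = 3.21 dB
P_refl/P_inc = |Γ|² = 0.477

RL ≈ 3.21 dB; 47.7% of incident power reflected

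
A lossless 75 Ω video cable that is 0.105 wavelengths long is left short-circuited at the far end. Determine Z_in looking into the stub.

βl = 2π × 0.105 = 37.8°
tan(βl) = 0.776
For a short-circuited stub, Z_in = jZ_0·tan(βl)

Z_in ≈ +j58.2 Ω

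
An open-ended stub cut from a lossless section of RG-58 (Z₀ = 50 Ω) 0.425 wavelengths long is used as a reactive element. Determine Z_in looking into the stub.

Z_in ≈ +j98.1 Ω

βl = 2π × 0.425 = 153°
tan(βl) = -0.51
For an open-ended stub, Z_in = −jZ_0·cot(βl) = −jZ_0/tan(βl)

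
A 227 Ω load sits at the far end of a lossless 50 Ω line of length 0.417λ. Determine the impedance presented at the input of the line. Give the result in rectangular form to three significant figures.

Z_in ≈ 38.7 + j72.2 Ω

βl = 2π × 0.417 = 150°
tan(βl) = tan(150°) = -0.575
Z_in = Z_0·(Z_L + jZ_0·tanβl)/(Z_0 + jZ_L·tanβl)
     = 50·(227 − j28.7)/(50 − j130)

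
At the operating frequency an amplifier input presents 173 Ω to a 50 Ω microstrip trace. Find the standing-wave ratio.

VSWR ≈ 3.46

For a purely resistive load, VSWR = R_L/Z_0 or Z_0/R_L (whichever > 1) = 173/50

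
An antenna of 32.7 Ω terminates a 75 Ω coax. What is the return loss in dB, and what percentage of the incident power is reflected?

RL ≈ 8.12 dB; 15.4% of incident power reflected

Γ = (32.7 − 75)/(32.7 + 75) = -0.393
RL = −20·log₁₀(0.393) = 8.12 dB
P_refl/P_inc = |Γ|² = 0.154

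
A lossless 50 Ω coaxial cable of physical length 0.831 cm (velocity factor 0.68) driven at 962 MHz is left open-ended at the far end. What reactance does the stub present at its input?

X_in ≈ -199 Ω (capacitive)

λ = v/f = 0.68·c / 962 MHz = 0.212 m
βl = 2π·l/λ = 2π × 0.0392 = 14.1°
tan(βl) = 0.251
For an open-ended stub, Z_in = −jZ_0·cot(βl) = −jZ_0/tan(βl)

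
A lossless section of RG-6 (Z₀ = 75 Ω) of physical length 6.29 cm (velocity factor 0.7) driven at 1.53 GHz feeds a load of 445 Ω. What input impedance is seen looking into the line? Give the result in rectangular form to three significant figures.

Z_in ≈ 135 + j195 Ω

λ = v/f = 0.7·c / 1.53 GHz = 0.137 m
βl = 2π·l/λ = 2π × 0.458 = 165°
tan(βl) = tan(165°) = -0.268
Z_in = Z_0·(Z_L + jZ_0·tanβl)/(Z_0 + jZ_L·tanβl)
     = 75·(445 − j20.1)/(75 − j119)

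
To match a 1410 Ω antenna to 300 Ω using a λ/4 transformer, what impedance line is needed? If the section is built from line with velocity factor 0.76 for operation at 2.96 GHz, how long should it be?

Z_qwt ≈ 650 Ω; length ≈ 1.93 cm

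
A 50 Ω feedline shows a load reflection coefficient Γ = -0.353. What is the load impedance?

Z_L ≈ 23.9 Ω

Z_L = Z_0·(1 + Γ)/(1 − Γ) = 50·(0.647)/(1.35)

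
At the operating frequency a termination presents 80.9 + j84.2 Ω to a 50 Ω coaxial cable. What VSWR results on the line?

Γ = (Z_L − Z_0)/(Z_L + Z_0) = (30.9 + j84.2)/(130.9 + j84.2)
|Γ| = 89.7/156 = 0.576
VSWR = (1 + |Γ|)/(1 − |Γ|) = 1.58/0.424

VSWR ≈ 3.72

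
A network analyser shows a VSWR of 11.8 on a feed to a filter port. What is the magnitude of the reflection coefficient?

|Γ| ≈ 0.844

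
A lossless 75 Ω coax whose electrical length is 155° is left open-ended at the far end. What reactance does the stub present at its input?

X_in ≈ 161 Ω (inductive)

tan(βl) = -0.466
For an open-ended stub, Z_in = −jZ_0·cot(βl) = −jZ_0/tan(βl)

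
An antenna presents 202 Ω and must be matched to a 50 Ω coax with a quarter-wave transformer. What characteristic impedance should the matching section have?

Z_qwt = √(Z_0·R_L) = √(50 × 202) = √10100

Z_qwt ≈ 100 Ω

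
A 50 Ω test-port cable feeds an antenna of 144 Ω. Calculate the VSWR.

VSWR ≈ 2.88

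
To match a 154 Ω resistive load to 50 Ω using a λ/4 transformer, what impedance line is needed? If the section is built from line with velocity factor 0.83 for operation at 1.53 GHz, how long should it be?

Z_qwt ≈ 87.7 Ω; length ≈ 4.07 cm

Z_qwt = √(Z_0·R_L) = √(50 × 154) = √7700
λ = 0.83·c/f = 0.163 m, so l = λ/4 = 0.0407 m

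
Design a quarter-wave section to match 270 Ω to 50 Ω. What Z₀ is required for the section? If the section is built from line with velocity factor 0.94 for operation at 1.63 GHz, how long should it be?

Z_qwt = √(Z_0·R_L) = √(50 × 270) = √13500
λ = 0.94·c/f = 0.173 m, so l = λ/4 = 0.0433 m

Z_qwt ≈ 116 Ω; length ≈ 4.33 cm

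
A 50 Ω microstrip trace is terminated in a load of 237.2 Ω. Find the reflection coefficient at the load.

Γ = 0.652

Γ = (Z_L − Z_0)/(Z_L + Z_0) = (237.2 − 50)/(237.2 + 50) = 187.2/287.2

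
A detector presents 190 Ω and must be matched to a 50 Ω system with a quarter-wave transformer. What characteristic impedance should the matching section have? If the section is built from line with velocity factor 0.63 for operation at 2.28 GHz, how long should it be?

Z_qwt ≈ 97.5 Ω; length ≈ 2.07 cm

Z_qwt = √(Z_0·R_L) = √(50 × 190) = √9500
λ = 0.63·c/f = 0.0829 m, so l = λ/4 = 0.0207 m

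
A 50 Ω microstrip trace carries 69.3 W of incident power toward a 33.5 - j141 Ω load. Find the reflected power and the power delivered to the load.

P_reflected ≈ 52 W; P_delivered ≈ 17.3 W

|Γ| = |(-16.5 − j141)/(83.5 − j141)| = 0.866
|Γ|² = 0.75
P_refl = |Γ|²·P_inc = 52 W, P_del = (1 − |Γ|²)·P_inc = 17.3 W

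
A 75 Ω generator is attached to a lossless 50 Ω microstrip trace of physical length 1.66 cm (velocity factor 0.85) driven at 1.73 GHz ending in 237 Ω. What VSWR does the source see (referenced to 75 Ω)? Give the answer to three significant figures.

λ = v/f = 0.85·c / 1.73 GHz = 0.147 m
βl = 2π·l/λ = 2π × 0.113 = 40.5°
tan(βl) = 0.855
Z_in = Z_0·(Z_L + jZ_0·tanβl)/(Z_0 + jZ_L·tanβl) = 23.5 − j52.6 Ω
Γ_s = (Z_in − Z_s)/(Z_in + Z_s) = (-51.5 − j52.6)/(98.5 − j52.6), |Γ_s| = 0.659
VSWR = (1 + |Γ_s|)/(1 − |Γ_s|)

VSWR ≈ 4.87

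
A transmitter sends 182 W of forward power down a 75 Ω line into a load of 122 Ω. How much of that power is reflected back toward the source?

Γ = (122 − 75)/(122 + 75) = 0.239
|Γ|² = 0.0569
P_refl = |Γ|²·P_inc = 10.4 W, P_del = (1 − |Γ|²)·P_inc = 172 W

P_reflected ≈ 10.4 W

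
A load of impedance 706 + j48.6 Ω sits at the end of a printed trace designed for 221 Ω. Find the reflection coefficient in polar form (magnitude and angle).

Γ = (Z_L − Z_0)/(Z_L + Z_0) = (485 + j48.6)/(927 + j48.6)
|Γ| = 487/928 = 0.525

Γ ≈ 0.525 ∠ 2.72°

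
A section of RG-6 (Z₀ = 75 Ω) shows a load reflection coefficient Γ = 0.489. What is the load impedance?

Z_L ≈ 219 Ω

Z_L = Z_0·(1 + Γ)/(1 − Γ) = 75·(1.49)/(0.511)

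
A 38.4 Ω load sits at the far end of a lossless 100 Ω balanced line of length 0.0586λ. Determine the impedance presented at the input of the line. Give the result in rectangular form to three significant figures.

βl = 2π × 0.0586 = 21.1°
tan(βl) = tan(21.1°) = 0.386
Z_in = Z_0·(Z_L + jZ_0·tanβl)/(Z_0 + jZ_L·tanβl)
     = 100·(38.4 + j38.6)/(100 + j14.8)

Z_in ≈ 43.2 + j32.2 Ω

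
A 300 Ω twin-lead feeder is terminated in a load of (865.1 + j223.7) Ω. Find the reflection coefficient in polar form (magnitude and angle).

Γ ≈ 0.512 ∠ 10.7°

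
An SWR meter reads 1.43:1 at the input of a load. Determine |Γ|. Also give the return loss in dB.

|Γ| = (S − 1)/(S + 1) = (1.43 − 1)/(1.43 + 1) = 0.43/2.43
RL = −20·log₁₀|Γ| = −20·log₁₀(0.177)

|Γ| ≈ 0.177; return loss ≈ 15 dB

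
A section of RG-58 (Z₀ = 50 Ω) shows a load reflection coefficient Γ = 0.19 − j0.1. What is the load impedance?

Z_L = Z_0·(1 + Γ)/(1 − Γ) = 50·(1.19 − j0.1)/(0.81 + j0.1)

Z_L ≈ 71.6 − j15 Ω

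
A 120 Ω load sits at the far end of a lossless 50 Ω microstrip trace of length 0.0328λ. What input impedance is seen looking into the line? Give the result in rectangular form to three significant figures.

βl = 2π × 0.0328 = 11.8°
tan(βl) = tan(11.8°) = 0.209
Z_in = Z_0·(Z_L + jZ_0·tanβl)/(Z_0 + jZ_L·tanβl)
     = 50·(120 + j10.5)/(50 + j25.1)

Z_in ≈ 100 − j39.7 Ω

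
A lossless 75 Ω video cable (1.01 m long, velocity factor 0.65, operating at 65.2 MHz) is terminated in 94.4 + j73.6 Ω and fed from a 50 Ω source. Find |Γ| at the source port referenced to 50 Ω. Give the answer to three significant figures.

λ = v/f = 0.65·c / 65.2 MHz = 2.99 m
βl = 2π·l/λ = 2π × 0.338 = 122°
tan(βl) = -1.63
Z_in = Z_0·(Z_L + jZ_0·tanβl)/(Z_0 + jZ_L·tanβl) = 31.5 + j6.18 Ω
Γ_s = (Z_in − Z_s)/(Z_in + Z_s) = (-18.5 + j6.18)/(81.5 + j6.18), |Γ_s| = 0.239

|Γ| ≈ 0.239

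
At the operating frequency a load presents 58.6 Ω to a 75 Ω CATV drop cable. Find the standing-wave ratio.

VSWR ≈ 1.28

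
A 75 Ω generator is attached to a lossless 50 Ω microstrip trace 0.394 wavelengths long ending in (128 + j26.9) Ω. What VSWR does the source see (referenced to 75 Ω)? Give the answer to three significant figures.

βl = 2π × 0.394 = 142°
tan(βl) = -0.786
Z_in = Z_0·(Z_L + jZ_0·tanβl)/(Z_0 + jZ_L·tanβl) = 34.1 + j39.5 Ω
Γ_s = (Z_in − Z_s)/(Z_in + Z_s) = (-40.9 + j39.5)/(109 + j39.5), |Γ_s| = 0.49
VSWR = (1 + |Γ_s|)/(1 − |Γ_s|)

VSWR ≈ 2.92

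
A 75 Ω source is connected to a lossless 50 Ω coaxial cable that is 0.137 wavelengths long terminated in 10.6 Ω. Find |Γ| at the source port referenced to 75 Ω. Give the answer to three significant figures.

|Γ| ≈ 0.658

βl = 2π × 0.137 = 49.3°
tan(βl) = 1.16
Z_in = Z_0·(Z_L + jZ_0·tanβl)/(Z_0 + jZ_L·tanβl) = 23.5 + j52.4 Ω
Γ_s = (Z_in − Z_s)/(Z_in + Z_s) = (-51.5 + j52.4)/(98.5 + j52.4), |Γ_s| = 0.658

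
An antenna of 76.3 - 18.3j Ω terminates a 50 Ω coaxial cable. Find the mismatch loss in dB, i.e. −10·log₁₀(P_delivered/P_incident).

Γ = (26.3 − j18.3)/(126.3 − j18.3), |Γ| = 0.251
|Γ|² = 0.063, so P_del/P_inc = 1 − |Γ|² = 0.937
ML = −10·log₁₀(1 − |Γ|²)

mismatch loss ≈ 0.283 dB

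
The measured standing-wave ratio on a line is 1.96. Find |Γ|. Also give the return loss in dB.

|Γ| ≈ 0.324; return loss ≈ 9.78 dB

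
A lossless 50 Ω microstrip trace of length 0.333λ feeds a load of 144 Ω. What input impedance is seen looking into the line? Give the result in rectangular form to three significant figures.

βl = 2π × 0.333 = 120°
tan(βl) = tan(120°) = -1.74
Z_in = Z_0·(Z_L + jZ_0·tanβl)/(Z_0 + jZ_L·tanβl)
     = 50·(144 − j87)/(50 − j251)

Z_in ≈ 22.2 + j24.3 Ω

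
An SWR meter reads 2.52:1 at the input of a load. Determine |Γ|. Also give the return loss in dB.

|Γ| ≈ 0.432; return loss ≈ 7.29 dB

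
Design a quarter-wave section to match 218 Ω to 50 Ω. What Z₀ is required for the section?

Z_qwt = √(Z_0·R_L) = √(50 × 218) = √10900

Z_qwt ≈ 104 Ω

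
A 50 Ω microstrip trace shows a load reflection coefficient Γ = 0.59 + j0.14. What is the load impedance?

Z_L = Z_0·(1 + Γ)/(1 − Γ) = 50·(1.59 + j0.14)/(0.41 − j0.14)

Z_L ≈ 168 + j74.6 Ω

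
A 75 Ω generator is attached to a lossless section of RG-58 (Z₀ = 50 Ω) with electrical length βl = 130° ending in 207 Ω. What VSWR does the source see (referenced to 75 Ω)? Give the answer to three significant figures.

tan(βl) = -1.19
Z_in = Z_0·(Z_L + jZ_0·tanβl)/(Z_0 + jZ_L·tanβl) = 19.8 + j37.9 Ω
Γ_s = (Z_in − Z_s)/(Z_in + Z_s) = (-55.2 + j37.9)/(94.8 + j37.9), |Γ_s| = 0.656
VSWR = (1 + |Γ_s|)/(1 − |Γ_s|)

VSWR ≈ 4.82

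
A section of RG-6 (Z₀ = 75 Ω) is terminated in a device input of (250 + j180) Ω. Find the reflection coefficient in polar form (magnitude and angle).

Γ ≈ 0.676 ∠ 16.8°

Γ = (Z_L − Z_0)/(Z_L + Z_0) = (175 + j180)/(325 + j180)
|Γ| = 251/372 = 0.676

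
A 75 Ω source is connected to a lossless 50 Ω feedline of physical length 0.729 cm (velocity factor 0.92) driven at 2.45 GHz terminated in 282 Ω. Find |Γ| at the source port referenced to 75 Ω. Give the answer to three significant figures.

|Γ| ≈ 0.637

λ = v/f = 0.92·c / 2.45 GHz = 0.113 m
βl = 2π·l/λ = 2π × 0.0647 = 23.3°
tan(βl) = 0.431
Z_in = Z_0·(Z_L + jZ_0·tanβl)/(Z_0 + jZ_L·tanβl) = 48.5 − j96.2 Ω
Γ_s = (Z_in − Z_s)/(Z_in + Z_s) = (-26.5 − j96.2)/(123 − j96.2), |Γ_s| = 0.637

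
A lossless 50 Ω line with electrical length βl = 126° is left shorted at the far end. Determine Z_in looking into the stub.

Z_in ≈ −j68.8 Ω

tan(βl) = -1.38
For a shorted stub, Z_in = jZ_0·tan(βl)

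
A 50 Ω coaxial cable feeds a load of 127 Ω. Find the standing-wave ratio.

VSWR ≈ 2.54

Γ = (127 − 50)/(127 + 50) = 0.435
VSWR = (1 + 0.435)/(1 − 0.435)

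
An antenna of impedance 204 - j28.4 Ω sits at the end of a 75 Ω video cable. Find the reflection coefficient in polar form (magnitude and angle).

Γ = (Z_L − Z_0)/(Z_L + Z_0) = (129 − j28.4)/(279 − j28.4)
|Γ| = 132/280 = 0.471

Γ ≈ 0.471 ∠ -6.6°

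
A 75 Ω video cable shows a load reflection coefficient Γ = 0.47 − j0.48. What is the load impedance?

Z_L ≈ 80.5 − j141 Ω

Z_L = Z_0·(1 + Γ)/(1 − Γ) = 75·(1.47 − j0.48)/(0.53 + j0.48)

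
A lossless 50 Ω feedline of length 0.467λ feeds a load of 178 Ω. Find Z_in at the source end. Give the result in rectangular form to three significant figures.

βl = 2π × 0.467 = 168°
tan(βl) = tan(168°) = -0.21
Z_in = Z_0·(Z_L + jZ_0·tanβl)/(Z_0 + jZ_L·tanβl)
     = 50·(178 − j10.5)/(50 − j37.4)

Z_in ≈ 119 + j78.7 Ω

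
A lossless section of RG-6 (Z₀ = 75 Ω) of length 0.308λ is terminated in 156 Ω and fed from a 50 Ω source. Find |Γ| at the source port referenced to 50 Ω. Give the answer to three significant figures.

βl = 2π × 0.308 = 111°
tan(βl) = -2.62
Z_in = Z_0·(Z_L + jZ_0·tanβl)/(Z_0 + jZ_L·tanβl) = 40 + j21.3 Ω
Γ_s = (Z_in − Z_s)/(Z_in + Z_s) = (-10 + j21.3)/(90 + j21.3), |Γ_s| = 0.255

|Γ| ≈ 0.255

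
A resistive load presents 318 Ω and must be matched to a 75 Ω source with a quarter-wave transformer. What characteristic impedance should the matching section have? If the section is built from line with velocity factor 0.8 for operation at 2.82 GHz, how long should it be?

Z_qwt ≈ 154 Ω; length ≈ 2.13 cm

Z_qwt = √(Z_0·R_L) = √(75 × 318) = √23850
λ = 0.8·c/f = 0.0851 m, so l = λ/4 = 0.0213 m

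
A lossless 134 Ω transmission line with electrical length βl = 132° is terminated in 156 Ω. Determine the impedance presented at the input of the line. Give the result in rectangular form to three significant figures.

tan(βl) = tan(132°) = -1.11
Z_in = Z_0·(Z_L + jZ_0·tanβl)/(Z_0 + jZ_L·tanβl)
     = 134·(156 − j149)/(134 − j173)

Z_in ≈ 130 + j19.8 Ω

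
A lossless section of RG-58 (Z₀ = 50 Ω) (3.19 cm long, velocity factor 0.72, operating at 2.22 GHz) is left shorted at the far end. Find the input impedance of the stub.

Z_in ≈ −j93.9 Ω

λ = v/f = 0.72·c / 2.22 GHz = 0.0973 m
βl = 2π·l/λ = 2π × 0.328 = 118°
tan(βl) = -1.88
For a shorted stub, Z_in = jZ_0·tan(βl)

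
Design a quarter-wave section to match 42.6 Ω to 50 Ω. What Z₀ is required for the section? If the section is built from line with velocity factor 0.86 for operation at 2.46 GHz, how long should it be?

Z_qwt ≈ 46.2 Ω; length ≈ 2.62 cm

Z_qwt = √(Z_0·R_L) = √(50 × 42.6) = √2130
λ = 0.86·c/f = 0.105 m, so l = λ/4 = 0.0262 m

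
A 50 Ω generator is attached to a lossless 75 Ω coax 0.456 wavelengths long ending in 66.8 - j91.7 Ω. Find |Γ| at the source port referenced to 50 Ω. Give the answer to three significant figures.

|Γ| ≈ 0.662

βl = 2π × 0.456 = 164°
tan(βl) = -0.284
Z_in = Z_0·(Z_L + jZ_0·tanβl)/(Z_0 + jZ_L·tanβl) = 147 − j116 Ω
Γ_s = (Z_in − Z_s)/(Z_in + Z_s) = (97.2 − j116)/(197 − j116), |Γ_s| = 0.662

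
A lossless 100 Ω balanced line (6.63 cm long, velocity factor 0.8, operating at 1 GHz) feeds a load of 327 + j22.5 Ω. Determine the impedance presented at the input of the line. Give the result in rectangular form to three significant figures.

λ = v/f = 0.8·c / 1 GHz = 0.24 m
βl = 2π·l/λ = 2π × 0.276 = 99.5°
tan(βl) = tan(99.5°) = -6.01
Z_in = Z_0·(Z_L + jZ_0·tanβl)/(Z_0 + jZ_L·tanβl)
     = 100·(327 − j578)/(235 − j1960)

Z_in ≈ 31 + j12.9 Ω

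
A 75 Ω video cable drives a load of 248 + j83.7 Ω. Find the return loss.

RL ≈ 4.79 dB

Γ = (173 + j83.7)/(323 + j83.7), |Γ| = 0.576
RL = −20·log₁₀|Γ| = −20·log₁₀(0.576)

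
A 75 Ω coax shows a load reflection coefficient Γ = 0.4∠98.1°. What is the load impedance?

Z_L = Z_0·(1 + Γ)/(1 − Γ) = 75·(0.944 + j0.396)/(1.06 − j0.396)

Z_L ≈ 49.5 + j46.7 Ω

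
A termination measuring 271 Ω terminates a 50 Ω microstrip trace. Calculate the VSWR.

VSWR ≈ 5.42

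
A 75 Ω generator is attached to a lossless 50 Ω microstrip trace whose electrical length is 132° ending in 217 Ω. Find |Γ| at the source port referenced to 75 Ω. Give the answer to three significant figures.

|Γ| ≈ 0.663

tan(βl) = -1.11
Z_in = Z_0·(Z_L + jZ_0·tanβl)/(Z_0 + jZ_L·tanβl) = 20 + j40.9 Ω
Γ_s = (Z_in − Z_s)/(Z_in + Z_s) = (-55 + j40.9)/(95 + j40.9), |Γ_s| = 0.663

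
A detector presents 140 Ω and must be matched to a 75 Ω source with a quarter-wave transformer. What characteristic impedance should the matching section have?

Z_qwt = √(Z_0·R_L) = √(75 × 140) = √10500

Z_qwt ≈ 102 Ω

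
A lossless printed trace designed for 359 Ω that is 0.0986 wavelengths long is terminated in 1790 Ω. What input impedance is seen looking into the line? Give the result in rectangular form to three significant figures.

Z_in ≈ 198 − j448 Ω

βl = 2π × 0.0986 = 35.5°
tan(βl) = tan(35.5°) = 0.713
Z_in = Z_0·(Z_L + jZ_0·tanβl)/(Z_0 + jZ_L·tanβl)
     = 359·(1790 + j256)/(359 + j1280)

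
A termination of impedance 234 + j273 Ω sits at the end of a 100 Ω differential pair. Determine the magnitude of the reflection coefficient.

|Γ| ≈ 0.705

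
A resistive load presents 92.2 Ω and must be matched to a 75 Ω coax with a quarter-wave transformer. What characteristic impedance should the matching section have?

Z_qwt = √(Z_0·R_L) = √(75 × 92.2) = √6915

Z_qwt ≈ 83.2 Ω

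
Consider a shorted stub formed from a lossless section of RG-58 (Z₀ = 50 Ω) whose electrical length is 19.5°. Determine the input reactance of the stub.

tan(βl) = 0.354
For a shorted stub, Z_in = jZ_0·tan(βl)

X_in ≈ 17.7 Ω (inductive)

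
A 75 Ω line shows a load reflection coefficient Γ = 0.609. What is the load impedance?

Z_L ≈ 309 Ω

Z_L = Z_0·(1 + Γ)/(1 − Γ) = 75·(1.61)/(0.391)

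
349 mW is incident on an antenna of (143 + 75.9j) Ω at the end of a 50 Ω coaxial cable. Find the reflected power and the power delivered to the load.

|Γ| = |(93 + j75.9)/(193 + j75.9)| = 0.579
|Γ|² = 0.335
P_refl = |Γ|²·P_inc = 117 mW, P_del = (1 − |Γ|²)·P_inc = 232 mW

P_reflected ≈ 117 mW; P_delivered ≈ 232 mW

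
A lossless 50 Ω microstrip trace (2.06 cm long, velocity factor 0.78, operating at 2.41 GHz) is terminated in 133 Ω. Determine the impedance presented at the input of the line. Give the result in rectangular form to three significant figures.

λ = v/f = 0.78·c / 2.41 GHz = 0.0971 m
βl = 2π·l/λ = 2π × 0.212 = 76.4°
tan(βl) = tan(76.4°) = 4.13
Z_in = Z_0·(Z_L + jZ_0·tanβl)/(Z_0 + jZ_L·tanβl)
     = 50·(133 + j206)/(50 + j549)

Z_in ≈ 19.7 − j10.3 Ω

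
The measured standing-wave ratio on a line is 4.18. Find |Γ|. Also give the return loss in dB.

|Γ| ≈ 0.614; return loss ≈ 4.24 dB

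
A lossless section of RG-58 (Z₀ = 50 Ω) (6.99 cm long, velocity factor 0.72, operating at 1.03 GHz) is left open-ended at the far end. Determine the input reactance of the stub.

λ = v/f = 0.72·c / 1.03 GHz = 0.21 m
βl = 2π·l/λ = 2π × 0.333 = 120°
tan(βl) = -1.73
For an open-ended stub, Z_in = −jZ_0·cot(βl) = −jZ_0/tan(βl)

X_in ≈ 28.9 Ω (inductive)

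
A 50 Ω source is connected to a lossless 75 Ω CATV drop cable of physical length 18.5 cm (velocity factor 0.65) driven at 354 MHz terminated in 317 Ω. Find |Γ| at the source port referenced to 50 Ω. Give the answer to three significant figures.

λ = v/f = 0.65·c / 354 MHz = 0.551 m
βl = 2π·l/λ = 2π × 0.336 = 121°
tan(βl) = -1.67
Z_in = Z_0·(Z_L + jZ_0·tanβl)/(Z_0 + jZ_L·tanβl) = 23.6 + j41.5 Ω
Γ_s = (Z_in − Z_s)/(Z_in + Z_s) = (-26.4 + j41.5)/(73.6 + j41.5), |Γ_s| = 0.582

|Γ| ≈ 0.582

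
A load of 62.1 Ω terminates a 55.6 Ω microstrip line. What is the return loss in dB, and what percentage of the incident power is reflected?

Γ = (62.1 − 55.6)/(62.1 + 55.6) = 0.0552
RL = −20·log₁₀(0.0552) = 25.2 dB
P_refl/P_inc = |Γ|² = 0.00305

RL ≈ 25.2 dB; 0.305% of incident power reflected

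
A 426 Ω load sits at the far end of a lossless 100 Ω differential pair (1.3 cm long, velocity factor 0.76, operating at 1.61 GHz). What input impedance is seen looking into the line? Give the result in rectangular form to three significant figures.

λ = v/f = 0.76·c / 1.61 GHz = 0.142 m
βl = 2π·l/λ = 2π × 0.0918 = 33°
tan(βl) = tan(33°) = 0.651
Z_in = Z_0·(Z_L + jZ_0·tanβl)/(Z_0 + jZ_L·tanβl)
     = 100·(426 + j65.1)/(100 + j277)

Z_in ≈ 69.8 − j129 Ω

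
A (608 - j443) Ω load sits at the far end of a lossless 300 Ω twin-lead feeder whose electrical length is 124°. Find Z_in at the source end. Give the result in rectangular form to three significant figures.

tan(βl) = tan(124°) = -1.48
Z_in = Z_0·(Z_L + jZ_0·tanβl)/(Z_0 + jZ_L·tanβl)
     = 300·(608 − j888)/(-357 − j901)

Z_in ≈ 186 + j276 Ω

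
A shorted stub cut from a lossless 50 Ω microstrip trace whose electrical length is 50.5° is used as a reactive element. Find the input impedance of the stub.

Z_in ≈ +j60.7 Ω

tan(βl) = 1.21
For a shorted stub, Z_in = jZ_0·tan(βl)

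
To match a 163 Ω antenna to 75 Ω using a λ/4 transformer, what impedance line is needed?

Z_qwt ≈ 111 Ω

Z_qwt = √(Z_0·R_L) = √(75 × 163) = √12220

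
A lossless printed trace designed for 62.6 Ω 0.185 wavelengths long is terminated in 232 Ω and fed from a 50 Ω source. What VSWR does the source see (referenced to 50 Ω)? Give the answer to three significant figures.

VSWR ≈ 3.23

βl = 2π × 0.185 = 66.6°
tan(βl) = 2.31
Z_in = Z_0·(Z_L + jZ_0·tanβl)/(Z_0 + jZ_L·tanβl) = 19.8 − j24.8 Ω
Γ_s = (Z_in − Z_s)/(Z_in + Z_s) = (-30.2 − j24.8)/(69.8 − j24.8), |Γ_s| = 0.528
VSWR = (1 + |Γ_s|)/(1 − |Γ_s|)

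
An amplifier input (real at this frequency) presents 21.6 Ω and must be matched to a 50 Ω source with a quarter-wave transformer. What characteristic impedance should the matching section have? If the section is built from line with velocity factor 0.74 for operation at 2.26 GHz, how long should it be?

Z_qwt ≈ 32.9 Ω; length ≈ 2.46 cm

Z_qwt = √(Z_0·R_L) = √(50 × 21.6) = √1080
λ = 0.74·c/f = 0.0982 m, so l = λ/4 = 0.0246 m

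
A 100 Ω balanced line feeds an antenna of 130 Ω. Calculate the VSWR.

VSWR ≈ 1.3

Γ = (130 − 100)/(130 + 100) = 0.13
VSWR = (1 + 0.13)/(1 − 0.13)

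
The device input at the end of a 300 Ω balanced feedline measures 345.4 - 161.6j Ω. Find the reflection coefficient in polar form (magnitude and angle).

Γ ≈ 0.252 ∠ -60.3°

Γ = (Z_L − Z_0)/(Z_L + Z_0) = (45.4 − j161.6)/(645.4 − j161.6)
|Γ| = 168/665 = 0.252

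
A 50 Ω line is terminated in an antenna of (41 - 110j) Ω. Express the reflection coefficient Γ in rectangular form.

Γ = (Z_L − Z_0)/(Z_L + Z_0) = (-9 − j110)/(91 − j110)

Γ ≈ 0.554 − j0.54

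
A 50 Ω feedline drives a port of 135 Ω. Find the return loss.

Γ = (135 − 50)/(135 + 50) = 0.459
RL = −20·log₁₀|Γ| = −20·log₁₀(0.459)

RL ≈ 6.76 dB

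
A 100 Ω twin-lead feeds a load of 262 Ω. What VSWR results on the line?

VSWR ≈ 2.62

For a purely resistive load, VSWR = R_L/Z_0 or Z_0/R_L (whichever > 1) = 262/100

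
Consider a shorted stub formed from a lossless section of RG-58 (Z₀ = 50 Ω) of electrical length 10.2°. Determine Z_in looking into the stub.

Z_in ≈ +j9 Ω

tan(βl) = 0.18
For a shorted stub, Z_in = jZ_0·tan(βl)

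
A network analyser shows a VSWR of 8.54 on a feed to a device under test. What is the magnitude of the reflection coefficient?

|Γ| ≈ 0.79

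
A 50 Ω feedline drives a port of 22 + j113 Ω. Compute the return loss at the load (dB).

RL ≈ 1.22 dB

Γ = (-28 + j113)/(72 + j113), |Γ| = 0.869
RL = −20·log₁₀|Γ| = −20·log₁₀(0.869)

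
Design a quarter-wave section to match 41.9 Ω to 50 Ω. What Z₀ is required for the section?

Z_qwt = √(Z_0·R_L) = √(50 × 41.9) = √2095

Z_qwt ≈ 45.8 Ω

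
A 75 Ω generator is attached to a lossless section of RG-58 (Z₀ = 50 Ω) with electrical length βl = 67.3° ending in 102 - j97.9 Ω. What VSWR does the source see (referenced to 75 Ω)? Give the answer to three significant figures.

VSWR ≈ 6.19

tan(βl) = 2.39
Z_in = Z_0·(Z_L + jZ_0·tanβl)/(Z_0 + jZ_L·tanβl) = 12.2 − j6.68 Ω
Γ_s = (Z_in − Z_s)/(Z_in + Z_s) = (-62.8 − j6.68)/(87.2 − j6.68), |Γ_s| = 0.722
VSWR = (1 + |Γ_s|)/(1 − |Γ_s|)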